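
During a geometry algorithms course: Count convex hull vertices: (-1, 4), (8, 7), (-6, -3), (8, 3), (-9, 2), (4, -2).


Convex hull vertices (CCW): (-9, 2), (-6, -3), (4, -2), (8, 3), (8, 7)
Count = 5

5


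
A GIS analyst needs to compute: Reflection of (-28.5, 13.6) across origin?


Reflection over origin: (x,y) -> (-x,-y)
(-28.5, 13.6) -> (28.5, -13.6)

(28.5, -13.6)


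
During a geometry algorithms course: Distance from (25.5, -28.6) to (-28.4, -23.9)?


dx=-53.9, dy=4.7
d^2 = (-53.9)^2 + 4.7^2 = 2927.3
d = sqrt(2927.3) = 54.1045

54.1045


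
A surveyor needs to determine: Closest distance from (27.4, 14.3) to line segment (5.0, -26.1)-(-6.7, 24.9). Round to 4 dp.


Project P onto AB: t = 0.6568 (clamped to [0,1])
Closest point on segment: (-2.6849, 7.3982)
Distance: 30.8664

30.8664


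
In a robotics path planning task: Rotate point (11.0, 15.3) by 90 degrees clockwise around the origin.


90° CW: (x,y) -> (y, -x)
(11,15.3) -> (15.3, -11)

(15.3, -11)


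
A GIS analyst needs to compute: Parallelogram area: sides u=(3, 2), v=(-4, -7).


|u x v| = |3*(-7) - 2*(-4)|
= |(-21) - (-8)| = 13

13


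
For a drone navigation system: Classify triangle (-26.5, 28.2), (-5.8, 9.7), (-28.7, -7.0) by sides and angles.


Side lengths squared: AB^2=770.74, BC^2=803.3, CA^2=1243.88
Sorted: [770.74, 803.3, 1243.88]
By sides: Scalene, By angles: Acute

Scalene, Acute


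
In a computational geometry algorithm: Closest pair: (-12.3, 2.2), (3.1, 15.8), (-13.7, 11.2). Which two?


d(P0,P1) = 20.5456, d(P0,P2) = 9.1082, d(P1,P2) = 17.4184
Closest: P0 and P2

Closest pair: (-12.3, 2.2) and (-13.7, 11.2), distance = 9.1082


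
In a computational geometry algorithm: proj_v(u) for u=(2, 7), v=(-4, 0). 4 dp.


u.v = -8, |v| = sqrt(16) = 4
Scalar projection = u.v / |v| = -8 / sqrt(16) = -2

-2


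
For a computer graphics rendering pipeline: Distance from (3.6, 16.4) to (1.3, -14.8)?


dx=-2.3, dy=-31.2
d^2 = (-2.3)^2 + (-31.2)^2 = 978.73
d = sqrt(978.73) = 31.2847

31.2847


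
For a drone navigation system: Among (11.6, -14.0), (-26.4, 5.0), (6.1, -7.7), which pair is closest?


d(P0,P1) = 42.4853, d(P0,P2) = 8.363, d(P1,P2) = 34.8933
Closest: P0 and P2

Closest pair: (11.6, -14.0) and (6.1, -7.7), distance = 8.363


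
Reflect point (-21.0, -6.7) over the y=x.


Reflection over y=x: (x,y) -> (y,x)
(-21, -6.7) -> (-6.7, -21)

(-6.7, -21)


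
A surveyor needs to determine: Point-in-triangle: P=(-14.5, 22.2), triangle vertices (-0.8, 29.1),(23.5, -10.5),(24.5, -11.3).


Cross products: AB x AP = -710.19, BC x BP = 2.3, CA x CP = 728.05
All same sign? no

No, outside


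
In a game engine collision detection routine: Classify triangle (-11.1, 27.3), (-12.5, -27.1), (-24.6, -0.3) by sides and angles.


Side lengths squared: AB^2=2961.32, BC^2=864.65, CA^2=944.01
Sorted: [864.65, 944.01, 2961.32]
By sides: Scalene, By angles: Obtuse

Scalene, Obtuse


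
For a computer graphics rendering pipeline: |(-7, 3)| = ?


|u| = sqrt((-7)^2 + 3^2) = sqrt(58) = 7.6158

7.6158


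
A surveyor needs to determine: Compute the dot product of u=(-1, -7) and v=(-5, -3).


u . v = u_x*v_x + u_y*v_y = (-1)*(-5) + (-7)*(-3)
= 5 + 21 = 26

26


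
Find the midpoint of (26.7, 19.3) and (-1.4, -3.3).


M = ((26.7+(-1.4))/2, (19.3+(-3.3))/2)
= (12.65, 8)

(12.65, 8)


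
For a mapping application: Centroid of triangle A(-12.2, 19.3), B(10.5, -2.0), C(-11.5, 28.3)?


Centroid = ((x_A+x_B+x_C)/3, (y_A+y_B+y_C)/3)
= (((-12.2)+10.5+(-11.5))/3, (19.3+(-2)+28.3)/3)
= (-4.4, 15.2)

(-4.4, 15.2)


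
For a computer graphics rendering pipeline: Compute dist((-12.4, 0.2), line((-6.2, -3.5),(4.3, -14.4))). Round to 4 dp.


|cross product| = 28.73
|line direction| = sqrt(229.06) = 15.1347
Distance = 28.73/sqrt(229.06) = 1.8983

1.8983


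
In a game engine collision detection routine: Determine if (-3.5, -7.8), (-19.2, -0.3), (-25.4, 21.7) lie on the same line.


Cross product: ((-19.2)-(-3.5))*(21.7-(-7.8)) - ((-0.3)-(-7.8))*((-25.4)-(-3.5))
= -298.9

No, not collinear


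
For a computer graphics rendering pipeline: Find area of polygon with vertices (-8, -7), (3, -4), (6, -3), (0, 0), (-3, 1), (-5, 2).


Shoelace sum: ((-8)*(-4) - 3*(-7)) + (3*(-3) - 6*(-4)) + (6*0 - 0*(-3)) + (0*1 - (-3)*0) + ((-3)*2 - (-5)*1) + ((-5)*(-7) - (-8)*2)
= 118
Area = |118|/2 = 59

59


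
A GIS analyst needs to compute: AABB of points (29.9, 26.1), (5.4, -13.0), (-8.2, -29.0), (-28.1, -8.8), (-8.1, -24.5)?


x range: [-28.1, 29.9]
y range: [-29, 26.1]
Bounding box: (-28.1,-29) to (29.9,26.1)

(-28.1,-29) to (29.9,26.1)


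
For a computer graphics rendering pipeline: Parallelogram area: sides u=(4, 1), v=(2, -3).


|u x v| = |4*(-3) - 1*2|
= |(-12) - 2| = 14

14


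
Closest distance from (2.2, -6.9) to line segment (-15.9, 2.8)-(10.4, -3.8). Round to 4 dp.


Project P onto AB: t = 0.7345 (clamped to [0,1])
Closest point on segment: (3.4177, -2.0478)
Distance: 5.0027

5.0027


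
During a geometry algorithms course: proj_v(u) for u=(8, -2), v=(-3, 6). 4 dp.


u.v = -36, |v| = sqrt(45) = 6.7082
Scalar projection = u.v / |v| = -36 / sqrt(45) = -5.3666

-5.3666


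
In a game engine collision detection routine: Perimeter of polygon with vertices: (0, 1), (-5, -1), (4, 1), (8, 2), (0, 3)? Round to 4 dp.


Sides: (0, 1)->(-5, -1): sqrt(29) = 5.385165, (-5, -1)->(4, 1): sqrt(85) = 9.219544, (4, 1)->(8, 2): sqrt(17) = 4.123106, (8, 2)->(0, 3): sqrt(65) = 8.062258, (0, 3)->(0, 1): sqrt(4) = 2
Sum = 28.790073
Perimeter = 28.7901

28.7901


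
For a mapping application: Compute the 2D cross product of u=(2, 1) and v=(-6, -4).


u x v = u_x*v_y - u_y*v_x = 2*(-4) - 1*(-6)
= (-8) - (-6) = -2

-2


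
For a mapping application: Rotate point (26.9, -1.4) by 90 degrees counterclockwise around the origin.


90° CCW: (x,y) -> (-y, x)
(26.9,-1.4) -> (1.4, 26.9)

(1.4, 26.9)


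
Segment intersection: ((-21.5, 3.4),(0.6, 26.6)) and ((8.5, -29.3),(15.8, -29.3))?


Cross products: d1=238.71, d2=408.07, d3=-1418.67, d4=-1588.03
d1*d2 < 0 and d3*d4 < 0? no

No, they don't intersect


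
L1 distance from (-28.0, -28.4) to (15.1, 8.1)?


|(-28)-15.1| + |(-28.4)-8.1| = 43.1 + 36.5 = 79.6

79.6


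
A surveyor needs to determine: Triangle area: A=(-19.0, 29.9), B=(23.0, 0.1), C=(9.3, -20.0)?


Area = |x_A(y_B-y_C) + x_B(y_C-y_A) + x_C(y_A-y_B)|/2
= |(-381.9) + (-1147.7) + 277.14|/2
= 1252.46/2 = 626.23

626.23


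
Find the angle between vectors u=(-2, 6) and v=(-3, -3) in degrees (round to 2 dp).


u.v = -12, |u| = sqrt(40) = 6.3246, |v| = sqrt(18) = 4.2426
cos(theta) = u.v/(|u||v|) = -12/sqrt(720) = -0.447214
theta = acos(-0.447214) = 116.57 degrees

116.57 degrees


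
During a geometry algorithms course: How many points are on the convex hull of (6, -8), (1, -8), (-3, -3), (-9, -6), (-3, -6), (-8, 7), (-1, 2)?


Convex hull vertices (CCW): (-9, -6), (1, -8), (6, -8), (-1, 2), (-8, 7)
Count = 5

5


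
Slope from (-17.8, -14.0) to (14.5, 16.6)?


slope = (y2-y1)/(x2-x1) = (16.6-(-14))/(14.5-(-17.8)) = 30.6/32.3 = 0.9474

0.9474


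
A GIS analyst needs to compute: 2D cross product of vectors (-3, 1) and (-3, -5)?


u x v = u_x*v_y - u_y*v_x = (-3)*(-5) - 1*(-3)
= 15 - (-3) = 18

18


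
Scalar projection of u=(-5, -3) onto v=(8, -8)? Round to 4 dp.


u.v = -16, |v| = sqrt(128) = 11.3137
Scalar projection = u.v / |v| = -16 / sqrt(128) = -1.4142

-1.4142


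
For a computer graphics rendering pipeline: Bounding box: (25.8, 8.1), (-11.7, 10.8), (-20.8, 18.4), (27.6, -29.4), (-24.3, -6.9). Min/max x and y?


x range: [-24.3, 27.6]
y range: [-29.4, 18.4]
Bounding box: (-24.3,-29.4) to (27.6,18.4)

(-24.3,-29.4) to (27.6,18.4)


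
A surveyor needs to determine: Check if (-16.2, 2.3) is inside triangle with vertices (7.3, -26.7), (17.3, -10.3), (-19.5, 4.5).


Cross products: AB x AP = 675.4, BC x BP = 32.12, CA x CP = 44
All same sign? yes

Yes, inside


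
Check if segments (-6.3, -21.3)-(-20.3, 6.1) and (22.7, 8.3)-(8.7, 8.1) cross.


Cross products: d1=408.6, d2=22.2, d3=-1209, d4=-822.6
d1*d2 < 0 and d3*d4 < 0? no

No, they don't intersect


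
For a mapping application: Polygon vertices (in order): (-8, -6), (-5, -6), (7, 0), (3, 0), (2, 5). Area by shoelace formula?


Shoelace sum: ((-8)*(-6) - (-5)*(-6)) + ((-5)*0 - 7*(-6)) + (7*0 - 3*0) + (3*5 - 2*0) + (2*(-6) - (-8)*5)
= 103
Area = |103|/2 = 51.5

51.5


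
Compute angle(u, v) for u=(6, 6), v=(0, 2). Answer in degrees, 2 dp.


u.v = 12, |u| = sqrt(72) = 8.4853, |v| = sqrt(4) = 2
cos(theta) = u.v/(|u||v|) = 12/sqrt(288) = 0.707107
theta = acos(0.707107) = 45 degrees

45 degrees


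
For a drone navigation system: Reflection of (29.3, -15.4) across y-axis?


Reflection over y-axis: (x,y) -> (-x,y)
(29.3, -15.4) -> (-29.3, -15.4)

(-29.3, -15.4)


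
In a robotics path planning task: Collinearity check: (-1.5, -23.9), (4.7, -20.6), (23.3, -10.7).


Cross product: (4.7-(-1.5))*((-10.7)-(-23.9)) - ((-20.6)-(-23.9))*(23.3-(-1.5))
= 0

Yes, collinear


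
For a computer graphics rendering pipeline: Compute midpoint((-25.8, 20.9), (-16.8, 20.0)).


M = (((-25.8)+(-16.8))/2, (20.9+20)/2)
= (-21.3, 20.45)

(-21.3, 20.45)


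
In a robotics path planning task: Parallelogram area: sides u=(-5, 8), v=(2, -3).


|u x v| = |(-5)*(-3) - 8*2|
= |15 - 16| = 1

1


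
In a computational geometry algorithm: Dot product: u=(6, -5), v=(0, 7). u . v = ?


u . v = u_x*v_x + u_y*v_y = 6*0 + (-5)*7
= 0 + (-35) = -35

-35


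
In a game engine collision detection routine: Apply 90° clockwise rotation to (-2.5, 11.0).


90° CW: (x,y) -> (y, -x)
(-2.5,11) -> (11, 2.5)

(11, 2.5)


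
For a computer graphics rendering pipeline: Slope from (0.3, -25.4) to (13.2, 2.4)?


slope = (y2-y1)/(x2-x1) = (2.4-(-25.4))/(13.2-0.3) = 27.8/12.9 = 2.155

2.155


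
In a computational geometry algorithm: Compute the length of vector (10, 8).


|u| = sqrt(10^2 + 8^2) = sqrt(164) = 12.8062

12.8062


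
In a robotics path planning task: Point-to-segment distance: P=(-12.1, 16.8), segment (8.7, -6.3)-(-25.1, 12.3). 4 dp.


Project P onto AB: t = 0.761 (clamped to [0,1])
Closest point on segment: (-17.0224, 7.8549)
Distance: 10.21

10.21


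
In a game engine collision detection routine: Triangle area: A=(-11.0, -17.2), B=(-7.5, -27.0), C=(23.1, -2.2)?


Area = |x_A(y_B-y_C) + x_B(y_C-y_A) + x_C(y_A-y_B)|/2
= |272.8 + (-112.5) + 226.38|/2
= 386.68/2 = 193.34

193.34


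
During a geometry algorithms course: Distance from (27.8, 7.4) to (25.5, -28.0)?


dx=-2.3, dy=-35.4
d^2 = (-2.3)^2 + (-35.4)^2 = 1258.45
d = sqrt(1258.45) = 35.4746

35.4746


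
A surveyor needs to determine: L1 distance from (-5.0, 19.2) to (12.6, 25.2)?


|(-5)-12.6| + |19.2-25.2| = 17.6 + 6 = 23.6

23.6


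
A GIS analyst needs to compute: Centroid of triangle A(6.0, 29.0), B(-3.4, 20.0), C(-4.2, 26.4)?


Centroid = ((x_A+x_B+x_C)/3, (y_A+y_B+y_C)/3)
= ((6+(-3.4)+(-4.2))/3, (29+20+26.4)/3)
= (-0.5333, 25.1333)

(-0.5333, 25.1333)


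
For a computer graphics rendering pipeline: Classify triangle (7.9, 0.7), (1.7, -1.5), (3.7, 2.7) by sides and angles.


Side lengths squared: AB^2=43.28, BC^2=21.64, CA^2=21.64
Sorted: [21.64, 21.64, 43.28]
By sides: Isosceles, By angles: Right

Isosceles, Right


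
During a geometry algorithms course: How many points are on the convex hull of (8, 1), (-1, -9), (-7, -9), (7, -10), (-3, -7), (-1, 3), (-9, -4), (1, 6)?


Convex hull vertices (CCW): (-9, -4), (-7, -9), (7, -10), (8, 1), (1, 6)
Count = 5

5


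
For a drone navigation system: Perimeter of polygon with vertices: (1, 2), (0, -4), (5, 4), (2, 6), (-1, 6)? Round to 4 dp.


Sides: (1, 2)->(0, -4): sqrt(37) = 6.082763, (0, -4)->(5, 4): sqrt(89) = 9.433981, (5, 4)->(2, 6): sqrt(13) = 3.605551, (2, 6)->(-1, 6): sqrt(9) = 3, (-1, 6)->(1, 2): sqrt(20) = 4.472136
Sum = 26.594431
Perimeter = 26.5944

26.5944


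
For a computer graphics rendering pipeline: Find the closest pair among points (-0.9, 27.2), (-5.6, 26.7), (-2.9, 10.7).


d(P0,P1) = 4.7265, d(P0,P2) = 16.6208, d(P1,P2) = 16.2262
Closest: P0 and P1

Closest pair: (-0.9, 27.2) and (-5.6, 26.7), distance = 4.7265


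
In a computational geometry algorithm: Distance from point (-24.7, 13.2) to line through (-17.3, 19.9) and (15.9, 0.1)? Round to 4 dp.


|cross product| = 368.96
|line direction| = sqrt(1494.28) = 38.6559
Distance = 368.96/sqrt(1494.28) = 9.5447

9.5447


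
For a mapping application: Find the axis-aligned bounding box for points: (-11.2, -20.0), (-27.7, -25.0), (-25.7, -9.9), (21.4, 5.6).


x range: [-27.7, 21.4]
y range: [-25, 5.6]
Bounding box: (-27.7,-25) to (21.4,5.6)

(-27.7,-25) to (21.4,5.6)


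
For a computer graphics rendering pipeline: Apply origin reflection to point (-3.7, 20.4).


Reflection over origin: (x,y) -> (-x,-y)
(-3.7, 20.4) -> (3.7, -20.4)

(3.7, -20.4)


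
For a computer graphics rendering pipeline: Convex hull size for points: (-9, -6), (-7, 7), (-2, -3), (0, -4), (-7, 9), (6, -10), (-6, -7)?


Convex hull vertices (CCW): (-9, -6), (-6, -7), (6, -10), (-7, 9)
Count = 4

4


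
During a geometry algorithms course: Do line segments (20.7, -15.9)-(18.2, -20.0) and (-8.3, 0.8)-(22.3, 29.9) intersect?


Cross products: d1=-1354.92, d2=-1407.63, d3=-160.65, d4=-107.94
d1*d2 < 0 and d3*d4 < 0? no

No, they don't intersect


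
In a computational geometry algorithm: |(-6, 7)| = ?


|u| = sqrt((-6)^2 + 7^2) = sqrt(85) = 9.2195

9.2195


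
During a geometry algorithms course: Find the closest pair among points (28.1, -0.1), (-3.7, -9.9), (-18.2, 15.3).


d(P0,P1) = 33.2758, d(P0,P2) = 48.794, d(P1,P2) = 29.0739
Closest: P1 and P2

Closest pair: (-3.7, -9.9) and (-18.2, 15.3), distance = 29.0739


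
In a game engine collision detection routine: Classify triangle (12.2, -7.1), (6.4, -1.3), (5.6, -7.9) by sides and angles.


Side lengths squared: AB^2=67.28, BC^2=44.2, CA^2=44.2
Sorted: [44.2, 44.2, 67.28]
By sides: Isosceles, By angles: Acute

Isosceles, Acute


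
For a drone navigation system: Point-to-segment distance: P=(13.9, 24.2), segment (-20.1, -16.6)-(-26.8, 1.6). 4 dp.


Project P onto AB: t = 1 (clamped to [0,1])
Closest point on segment: (-26.8, 1.6)
Distance: 46.5537

46.5537


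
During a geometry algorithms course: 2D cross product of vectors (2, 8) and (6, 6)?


u x v = u_x*v_y - u_y*v_x = 2*6 - 8*6
= 12 - 48 = -36

-36


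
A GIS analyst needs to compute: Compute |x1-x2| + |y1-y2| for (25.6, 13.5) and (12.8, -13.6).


|25.6-12.8| + |13.5-(-13.6)| = 12.8 + 27.1 = 39.9

39.9


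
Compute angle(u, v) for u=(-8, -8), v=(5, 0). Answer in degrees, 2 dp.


u.v = -40, |u| = sqrt(128) = 11.3137, |v| = sqrt(25) = 5
cos(theta) = u.v/(|u||v|) = -40/sqrt(3200) = -0.707107
theta = acos(-0.707107) = 135 degrees

135 degrees


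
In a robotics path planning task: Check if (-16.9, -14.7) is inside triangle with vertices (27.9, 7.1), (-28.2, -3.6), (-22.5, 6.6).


Cross products: AB x AP = 743.62, BC x BP = -178.53, CA x CP = -1076.32
All same sign? no

No, outside


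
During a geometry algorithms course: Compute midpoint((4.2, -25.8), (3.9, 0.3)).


M = ((4.2+3.9)/2, ((-25.8)+0.3)/2)
= (4.05, -12.75)

(4.05, -12.75)


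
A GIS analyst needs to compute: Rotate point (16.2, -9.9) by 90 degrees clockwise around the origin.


90° CW: (x,y) -> (y, -x)
(16.2,-9.9) -> (-9.9, -16.2)

(-9.9, -16.2)


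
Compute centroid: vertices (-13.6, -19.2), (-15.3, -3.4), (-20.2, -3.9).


Centroid = ((x_A+x_B+x_C)/3, (y_A+y_B+y_C)/3)
= (((-13.6)+(-15.3)+(-20.2))/3, ((-19.2)+(-3.4)+(-3.9))/3)
= (-16.3667, -8.8333)

(-16.3667, -8.8333)


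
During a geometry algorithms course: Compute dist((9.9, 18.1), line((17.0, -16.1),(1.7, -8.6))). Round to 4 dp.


|cross product| = 470.01
|line direction| = sqrt(290.34) = 17.0394
Distance = 470.01/sqrt(290.34) = 27.5838

27.5838


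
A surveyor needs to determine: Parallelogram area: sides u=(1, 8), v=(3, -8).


|u x v| = |1*(-8) - 8*3|
= |(-8) - 24| = 32

32


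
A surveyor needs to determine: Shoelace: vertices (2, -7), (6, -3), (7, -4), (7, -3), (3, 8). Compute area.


Shoelace sum: (2*(-3) - 6*(-7)) + (6*(-4) - 7*(-3)) + (7*(-3) - 7*(-4)) + (7*8 - 3*(-3)) + (3*(-7) - 2*8)
= 68
Area = |68|/2 = 34

34


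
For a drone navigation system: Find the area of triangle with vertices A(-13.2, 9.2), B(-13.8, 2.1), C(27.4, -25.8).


Area = |x_A(y_B-y_C) + x_B(y_C-y_A) + x_C(y_A-y_B)|/2
= |(-368.28) + 483 + 194.54|/2
= 309.26/2 = 154.63

154.63


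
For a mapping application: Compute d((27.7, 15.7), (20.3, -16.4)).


dx=-7.4, dy=-32.1
d^2 = (-7.4)^2 + (-32.1)^2 = 1085.17
d = sqrt(1085.17) = 32.9419

32.9419


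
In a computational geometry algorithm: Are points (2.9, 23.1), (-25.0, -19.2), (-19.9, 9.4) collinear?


Cross product: ((-25)-2.9)*(9.4-23.1) - ((-19.2)-23.1)*((-19.9)-2.9)
= -582.21

No, not collinear


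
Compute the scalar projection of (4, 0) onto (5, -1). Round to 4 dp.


u.v = 20, |v| = sqrt(26) = 5.099
Scalar projection = u.v / |v| = 20 / sqrt(26) = 3.9223

3.9223


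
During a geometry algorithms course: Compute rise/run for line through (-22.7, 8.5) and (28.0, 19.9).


slope = (y2-y1)/(x2-x1) = (19.9-8.5)/(28-(-22.7)) = 11.4/50.7 = 0.2249

0.2249


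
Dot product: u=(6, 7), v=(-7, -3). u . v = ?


u . v = u_x*v_x + u_y*v_y = 6*(-7) + 7*(-3)
= (-42) + (-21) = -63

-63


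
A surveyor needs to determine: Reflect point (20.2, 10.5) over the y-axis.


Reflection over y-axis: (x,y) -> (-x,y)
(20.2, 10.5) -> (-20.2, 10.5)

(-20.2, 10.5)


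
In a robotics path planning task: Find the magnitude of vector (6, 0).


|u| = sqrt(6^2 + 0^2) = sqrt(36) = 6

6


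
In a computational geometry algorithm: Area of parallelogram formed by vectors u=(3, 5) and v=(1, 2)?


|u x v| = |3*2 - 5*1|
= |6 - 5| = 1

1


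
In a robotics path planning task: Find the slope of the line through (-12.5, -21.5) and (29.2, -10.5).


slope = (y2-y1)/(x2-x1) = ((-10.5)-(-21.5))/(29.2-(-12.5)) = 11/41.7 = 0.2638

0.2638


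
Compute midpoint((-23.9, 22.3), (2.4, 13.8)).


M = (((-23.9)+2.4)/2, (22.3+13.8)/2)
= (-10.75, 18.05)

(-10.75, 18.05)


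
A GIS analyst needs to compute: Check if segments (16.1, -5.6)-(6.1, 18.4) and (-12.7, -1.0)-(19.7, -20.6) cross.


Cross products: d1=415.44, d2=997.04, d3=645.2, d4=63.6
d1*d2 < 0 and d3*d4 < 0? no

No, they don't intersect


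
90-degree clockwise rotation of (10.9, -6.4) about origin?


90° CW: (x,y) -> (y, -x)
(10.9,-6.4) -> (-6.4, -10.9)

(-6.4, -10.9)


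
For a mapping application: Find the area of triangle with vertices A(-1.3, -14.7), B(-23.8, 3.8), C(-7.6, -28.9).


Area = |x_A(y_B-y_C) + x_B(y_C-y_A) + x_C(y_A-y_B)|/2
= |(-42.51) + 337.96 + 140.6|/2
= 436.05/2 = 218.025

218.025


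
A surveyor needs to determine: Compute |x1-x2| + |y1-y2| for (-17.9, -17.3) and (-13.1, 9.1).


|(-17.9)-(-13.1)| + |(-17.3)-9.1| = 4.8 + 26.4 = 31.2

31.2


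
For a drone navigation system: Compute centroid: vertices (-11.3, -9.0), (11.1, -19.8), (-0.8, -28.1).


Centroid = ((x_A+x_B+x_C)/3, (y_A+y_B+y_C)/3)
= (((-11.3)+11.1+(-0.8))/3, ((-9)+(-19.8)+(-28.1))/3)
= (-0.3333, -18.9667)

(-0.3333, -18.9667)


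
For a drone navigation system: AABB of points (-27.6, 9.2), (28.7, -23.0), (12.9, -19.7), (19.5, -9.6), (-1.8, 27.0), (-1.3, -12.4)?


x range: [-27.6, 28.7]
y range: [-23, 27]
Bounding box: (-27.6,-23) to (28.7,27)

(-27.6,-23) to (28.7,27)


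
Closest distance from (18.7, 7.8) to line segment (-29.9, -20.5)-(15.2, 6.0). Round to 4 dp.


Project P onto AB: t = 1 (clamped to [0,1])
Closest point on segment: (15.2, 6)
Distance: 3.9357

3.9357


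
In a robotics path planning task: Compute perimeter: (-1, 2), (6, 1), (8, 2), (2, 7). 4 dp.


Sides: (-1, 2)->(6, 1): sqrt(50) = 7.071068, (6, 1)->(8, 2): sqrt(5) = 2.236068, (8, 2)->(2, 7): sqrt(61) = 7.81025, (2, 7)->(-1, 2): sqrt(34) = 5.830952
Sum = 22.948338
Perimeter = 22.9483

22.9483


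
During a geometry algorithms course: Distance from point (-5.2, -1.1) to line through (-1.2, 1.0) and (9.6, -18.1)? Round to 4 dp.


|cross product| = 99.08
|line direction| = sqrt(481.45) = 21.942
Distance = 99.08/sqrt(481.45) = 4.5155

4.5155


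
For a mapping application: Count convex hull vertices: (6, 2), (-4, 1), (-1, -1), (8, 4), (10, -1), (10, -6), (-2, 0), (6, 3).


Convex hull vertices (CCW): (-4, 1), (-1, -1), (10, -6), (10, -1), (8, 4)
Count = 5

5


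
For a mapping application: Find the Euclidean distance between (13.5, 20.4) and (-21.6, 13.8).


dx=-35.1, dy=-6.6
d^2 = (-35.1)^2 + (-6.6)^2 = 1275.57
d = sqrt(1275.57) = 35.7151

35.7151


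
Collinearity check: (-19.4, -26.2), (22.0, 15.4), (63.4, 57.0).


Cross product: (22-(-19.4))*(57-(-26.2)) - (15.4-(-26.2))*(63.4-(-19.4))
= 0

Yes, collinear


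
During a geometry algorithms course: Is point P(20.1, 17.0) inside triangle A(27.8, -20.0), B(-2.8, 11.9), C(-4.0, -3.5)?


Cross products: AB x AP = -886.57, BC x BP = 346.54, CA x CP = 1049.55
All same sign? no

No, outside


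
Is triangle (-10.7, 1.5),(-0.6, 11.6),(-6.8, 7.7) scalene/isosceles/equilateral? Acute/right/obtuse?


Side lengths squared: AB^2=204.02, BC^2=53.65, CA^2=53.65
Sorted: [53.65, 53.65, 204.02]
By sides: Isosceles, By angles: Obtuse

Isosceles, Obtuse


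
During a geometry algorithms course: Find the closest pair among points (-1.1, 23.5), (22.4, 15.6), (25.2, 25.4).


d(P0,P1) = 24.7923, d(P0,P2) = 26.3685, d(P1,P2) = 10.1922
Closest: P1 and P2

Closest pair: (22.4, 15.6) and (25.2, 25.4), distance = 10.1922


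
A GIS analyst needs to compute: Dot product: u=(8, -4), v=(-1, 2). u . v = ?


u . v = u_x*v_x + u_y*v_y = 8*(-1) + (-4)*2
= (-8) + (-8) = -16

-16


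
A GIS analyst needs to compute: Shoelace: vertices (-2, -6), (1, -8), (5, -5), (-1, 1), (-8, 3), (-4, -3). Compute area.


Shoelace sum: ((-2)*(-8) - 1*(-6)) + (1*(-5) - 5*(-8)) + (5*1 - (-1)*(-5)) + ((-1)*3 - (-8)*1) + ((-8)*(-3) - (-4)*3) + ((-4)*(-6) - (-2)*(-3))
= 116
Area = |116|/2 = 58

58


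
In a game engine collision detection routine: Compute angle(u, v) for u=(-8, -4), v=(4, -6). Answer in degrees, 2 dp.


u.v = -8, |u| = sqrt(80) = 8.9443, |v| = sqrt(52) = 7.2111
cos(theta) = u.v/(|u||v|) = -8/sqrt(4160) = -0.124035
theta = acos(-0.124035) = 97.13 degrees

97.13 degrees


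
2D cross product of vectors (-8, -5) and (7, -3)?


u x v = u_x*v_y - u_y*v_x = (-8)*(-3) - (-5)*7
= 24 - (-35) = 59

59


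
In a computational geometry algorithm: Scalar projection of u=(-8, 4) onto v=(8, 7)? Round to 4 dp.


u.v = -36, |v| = sqrt(113) = 10.6301
Scalar projection = u.v / |v| = -36 / sqrt(113) = -3.3866

-3.3866


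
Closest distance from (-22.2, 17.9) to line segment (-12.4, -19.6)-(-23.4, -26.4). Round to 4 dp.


Project P onto AB: t = 0 (clamped to [0,1])
Closest point on segment: (-12.4, -19.6)
Distance: 38.7594

38.7594


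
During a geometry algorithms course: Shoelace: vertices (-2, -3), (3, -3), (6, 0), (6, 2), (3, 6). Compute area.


Shoelace sum: ((-2)*(-3) - 3*(-3)) + (3*0 - 6*(-3)) + (6*2 - 6*0) + (6*6 - 3*2) + (3*(-3) - (-2)*6)
= 78
Area = |78|/2 = 39

39


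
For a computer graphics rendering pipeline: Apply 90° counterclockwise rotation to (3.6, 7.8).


90° CCW: (x,y) -> (-y, x)
(3.6,7.8) -> (-7.8, 3.6)

(-7.8, 3.6)


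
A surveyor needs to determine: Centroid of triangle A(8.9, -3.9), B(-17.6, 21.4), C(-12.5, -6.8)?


Centroid = ((x_A+x_B+x_C)/3, (y_A+y_B+y_C)/3)
= ((8.9+(-17.6)+(-12.5))/3, ((-3.9)+21.4+(-6.8))/3)
= (-7.0667, 3.5667)

(-7.0667, 3.5667)


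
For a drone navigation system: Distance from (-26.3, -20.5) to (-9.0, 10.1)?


dx=17.3, dy=30.6
d^2 = 17.3^2 + 30.6^2 = 1235.65
d = sqrt(1235.65) = 35.1518

35.1518


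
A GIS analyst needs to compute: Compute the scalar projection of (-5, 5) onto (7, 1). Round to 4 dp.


u.v = -30, |v| = sqrt(50) = 7.0711
Scalar projection = u.v / |v| = -30 / sqrt(50) = -4.2426

-4.2426


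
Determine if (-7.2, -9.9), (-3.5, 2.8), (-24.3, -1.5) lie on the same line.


Cross product: ((-3.5)-(-7.2))*((-1.5)-(-9.9)) - (2.8-(-9.9))*((-24.3)-(-7.2))
= 248.25

No, not collinear


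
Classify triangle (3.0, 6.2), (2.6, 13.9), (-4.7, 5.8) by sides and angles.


Side lengths squared: AB^2=59.45, BC^2=118.9, CA^2=59.45
Sorted: [59.45, 59.45, 118.9]
By sides: Isosceles, By angles: Right

Isosceles, Right


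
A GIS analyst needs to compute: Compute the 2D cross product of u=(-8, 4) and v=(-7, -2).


u x v = u_x*v_y - u_y*v_x = (-8)*(-2) - 4*(-7)
= 16 - (-28) = 44

44


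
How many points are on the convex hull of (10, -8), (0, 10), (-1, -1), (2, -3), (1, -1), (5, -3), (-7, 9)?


Convex hull vertices (CCW): (-7, 9), (-1, -1), (2, -3), (10, -8), (0, 10)
Count = 5

5


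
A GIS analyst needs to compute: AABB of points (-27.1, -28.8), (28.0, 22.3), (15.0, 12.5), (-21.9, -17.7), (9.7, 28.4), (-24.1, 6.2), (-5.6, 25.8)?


x range: [-27.1, 28]
y range: [-28.8, 28.4]
Bounding box: (-27.1,-28.8) to (28,28.4)

(-27.1,-28.8) to (28,28.4)


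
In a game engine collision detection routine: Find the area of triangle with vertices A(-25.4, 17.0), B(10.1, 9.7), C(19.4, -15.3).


Area = |x_A(y_B-y_C) + x_B(y_C-y_A) + x_C(y_A-y_B)|/2
= |(-635) + (-326.23) + 141.62|/2
= 819.61/2 = 409.805

409.805


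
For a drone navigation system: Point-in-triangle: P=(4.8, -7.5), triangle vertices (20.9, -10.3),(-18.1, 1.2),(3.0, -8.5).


Cross products: AB x AP = 75.95, BC x BP = 38.56, CA x CP = 21.14
All same sign? yes

Yes, inside


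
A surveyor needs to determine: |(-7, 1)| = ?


|u| = sqrt((-7)^2 + 1^2) = sqrt(50) = 7.0711

7.0711


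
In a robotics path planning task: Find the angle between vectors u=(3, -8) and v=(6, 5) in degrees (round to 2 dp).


u.v = -22, |u| = sqrt(73) = 8.544, |v| = sqrt(61) = 7.8102
cos(theta) = u.v/(|u||v|) = -22/sqrt(4453) = -0.329683
theta = acos(-0.329683) = 109.25 degrees

109.25 degrees


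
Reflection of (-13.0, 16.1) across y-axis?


Reflection over y-axis: (x,y) -> (-x,y)
(-13, 16.1) -> (13, 16.1)

(13, 16.1)


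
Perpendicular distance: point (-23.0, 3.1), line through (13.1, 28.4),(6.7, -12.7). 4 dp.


|cross product| = 1321.79
|line direction| = sqrt(1730.17) = 41.5953
Distance = 1321.79/sqrt(1730.17) = 31.7774

31.7774


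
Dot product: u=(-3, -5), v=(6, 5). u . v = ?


u . v = u_x*v_x + u_y*v_y = (-3)*6 + (-5)*5
= (-18) + (-25) = -43

-43


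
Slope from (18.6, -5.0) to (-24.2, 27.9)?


slope = (y2-y1)/(x2-x1) = (27.9-(-5))/((-24.2)-18.6) = 32.9/(-42.8) = -0.7687

-0.7687


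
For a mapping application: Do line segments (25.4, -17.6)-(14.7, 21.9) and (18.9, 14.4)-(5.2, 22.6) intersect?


Cross products: d1=385.1, d2=-68.31, d3=-85.65, d4=367.76
d1*d2 < 0 and d3*d4 < 0? yes

Yes, they intersect


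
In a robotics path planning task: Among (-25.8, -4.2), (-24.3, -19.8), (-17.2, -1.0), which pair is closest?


d(P0,P1) = 15.6719, d(P0,P2) = 9.1761, d(P1,P2) = 20.096
Closest: P0 and P2

Closest pair: (-25.8, -4.2) and (-17.2, -1.0), distance = 9.1761


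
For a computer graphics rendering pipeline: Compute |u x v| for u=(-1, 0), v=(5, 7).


|u x v| = |(-1)*7 - 0*5|
= |(-7) - 0| = 7

7


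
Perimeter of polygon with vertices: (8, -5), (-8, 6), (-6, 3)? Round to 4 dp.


Sides: (8, -5)->(-8, 6): sqrt(377) = 19.416488, (-8, 6)->(-6, 3): sqrt(13) = 3.605551, (-6, 3)->(8, -5): sqrt(260) = 16.124515
Sum = 39.146554
Perimeter = 39.1466

39.1466


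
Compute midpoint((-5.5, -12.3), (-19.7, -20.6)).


M = (((-5.5)+(-19.7))/2, ((-12.3)+(-20.6))/2)
= (-12.6, -16.45)

(-12.6, -16.45)


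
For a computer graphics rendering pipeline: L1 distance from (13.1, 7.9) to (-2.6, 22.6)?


|13.1-(-2.6)| + |7.9-22.6| = 15.7 + 14.7 = 30.4

30.4


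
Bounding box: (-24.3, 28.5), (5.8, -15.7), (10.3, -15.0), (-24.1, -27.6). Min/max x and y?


x range: [-24.3, 10.3]
y range: [-27.6, 28.5]
Bounding box: (-24.3,-27.6) to (10.3,28.5)

(-24.3,-27.6) to (10.3,28.5)


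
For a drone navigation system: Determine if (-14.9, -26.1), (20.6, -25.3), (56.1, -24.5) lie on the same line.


Cross product: (20.6-(-14.9))*((-24.5)-(-26.1)) - ((-25.3)-(-26.1))*(56.1-(-14.9))
= 0

Yes, collinear


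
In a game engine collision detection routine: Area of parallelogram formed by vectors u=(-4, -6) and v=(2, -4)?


|u x v| = |(-4)*(-4) - (-6)*2|
= |16 - (-12)| = 28

28


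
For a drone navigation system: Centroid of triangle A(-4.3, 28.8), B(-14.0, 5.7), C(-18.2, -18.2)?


Centroid = ((x_A+x_B+x_C)/3, (y_A+y_B+y_C)/3)
= (((-4.3)+(-14)+(-18.2))/3, (28.8+5.7+(-18.2))/3)
= (-12.1667, 5.4333)

(-12.1667, 5.4333)


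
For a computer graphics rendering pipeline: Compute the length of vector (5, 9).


|u| = sqrt(5^2 + 9^2) = sqrt(106) = 10.2956

10.2956


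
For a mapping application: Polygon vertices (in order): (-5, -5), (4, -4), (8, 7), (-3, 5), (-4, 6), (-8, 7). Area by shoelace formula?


Shoelace sum: ((-5)*(-4) - 4*(-5)) + (4*7 - 8*(-4)) + (8*5 - (-3)*7) + ((-3)*6 - (-4)*5) + ((-4)*7 - (-8)*6) + ((-8)*(-5) - (-5)*7)
= 258
Area = |258|/2 = 129

129


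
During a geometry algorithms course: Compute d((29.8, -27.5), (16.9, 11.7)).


dx=-12.9, dy=39.2
d^2 = (-12.9)^2 + 39.2^2 = 1703.05
d = sqrt(1703.05) = 41.268

41.268


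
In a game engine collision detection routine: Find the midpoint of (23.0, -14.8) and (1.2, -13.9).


M = ((23+1.2)/2, ((-14.8)+(-13.9))/2)
= (12.1, -14.35)

(12.1, -14.35)


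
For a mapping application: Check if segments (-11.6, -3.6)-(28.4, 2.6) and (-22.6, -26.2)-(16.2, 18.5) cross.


Cross products: d1=385.18, d2=-1162.26, d3=-835.8, d4=711.64
d1*d2 < 0 and d3*d4 < 0? yes

Yes, they intersect


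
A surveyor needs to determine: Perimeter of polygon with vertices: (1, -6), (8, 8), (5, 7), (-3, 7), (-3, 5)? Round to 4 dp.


Sides: (1, -6)->(8, 8): sqrt(245) = 15.652476, (8, 8)->(5, 7): sqrt(10) = 3.162278, (5, 7)->(-3, 7): sqrt(64) = 8, (-3, 7)->(-3, 5): sqrt(4) = 2, (-3, 5)->(1, -6): sqrt(137) = 11.7047
Sum = 40.519454
Perimeter = 40.5195

40.5195


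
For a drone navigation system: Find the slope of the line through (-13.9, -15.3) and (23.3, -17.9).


slope = (y2-y1)/(x2-x1) = ((-17.9)-(-15.3))/(23.3-(-13.9)) = (-2.6)/37.2 = -0.0699

-0.0699


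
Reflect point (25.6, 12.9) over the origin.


Reflection over origin: (x,y) -> (-x,-y)
(25.6, 12.9) -> (-25.6, -12.9)

(-25.6, -12.9)


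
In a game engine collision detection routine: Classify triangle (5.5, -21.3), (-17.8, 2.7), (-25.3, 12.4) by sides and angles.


Side lengths squared: AB^2=1118.89, BC^2=150.34, CA^2=2084.33
Sorted: [150.34, 1118.89, 2084.33]
By sides: Scalene, By angles: Obtuse

Scalene, Obtuse


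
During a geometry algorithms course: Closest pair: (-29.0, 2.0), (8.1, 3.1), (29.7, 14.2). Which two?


d(P0,P1) = 37.1163, d(P0,P2) = 59.9544, d(P1,P2) = 24.2852
Closest: P1 and P2

Closest pair: (8.1, 3.1) and (29.7, 14.2), distance = 24.2852


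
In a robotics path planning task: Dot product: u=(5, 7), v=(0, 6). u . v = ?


u . v = u_x*v_x + u_y*v_y = 5*0 + 7*6
= 0 + 42 = 42

42


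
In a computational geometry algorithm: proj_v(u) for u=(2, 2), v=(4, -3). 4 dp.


u.v = 2, |v| = sqrt(25) = 5
Scalar projection = u.v / |v| = 2 / sqrt(25) = 0.4

0.4


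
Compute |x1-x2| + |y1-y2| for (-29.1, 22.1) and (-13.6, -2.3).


|(-29.1)-(-13.6)| + |22.1-(-2.3)| = 15.5 + 24.4 = 39.9

39.9


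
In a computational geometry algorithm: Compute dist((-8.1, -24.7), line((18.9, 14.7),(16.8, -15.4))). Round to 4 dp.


|cross product| = 729.96
|line direction| = sqrt(910.42) = 30.1732
Distance = 729.96/sqrt(910.42) = 24.1924

24.1924


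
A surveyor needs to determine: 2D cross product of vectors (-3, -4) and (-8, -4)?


u x v = u_x*v_y - u_y*v_x = (-3)*(-4) - (-4)*(-8)
= 12 - 32 = -20

-20


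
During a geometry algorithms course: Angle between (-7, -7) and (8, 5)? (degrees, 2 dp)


u.v = -91, |u| = sqrt(98) = 9.8995, |v| = sqrt(89) = 9.434
cos(theta) = u.v/(|u||v|) = -91/sqrt(8722) = -0.974391
theta = acos(-0.974391) = 167.01 degrees

167.01 degrees


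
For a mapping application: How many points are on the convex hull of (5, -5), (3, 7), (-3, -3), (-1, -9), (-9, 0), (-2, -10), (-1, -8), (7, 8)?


Convex hull vertices (CCW): (-9, 0), (-2, -10), (5, -5), (7, 8), (3, 7)
Count = 5

5


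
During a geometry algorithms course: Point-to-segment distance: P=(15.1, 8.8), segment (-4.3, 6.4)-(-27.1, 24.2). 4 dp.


Project P onto AB: t = 0 (clamped to [0,1])
Closest point on segment: (-4.3, 6.4)
Distance: 19.5479

19.5479


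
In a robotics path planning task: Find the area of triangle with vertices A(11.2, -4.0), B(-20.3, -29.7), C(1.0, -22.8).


Area = |x_A(y_B-y_C) + x_B(y_C-y_A) + x_C(y_A-y_B)|/2
= |(-77.28) + 381.64 + 25.7|/2
= 330.06/2 = 165.03

165.03


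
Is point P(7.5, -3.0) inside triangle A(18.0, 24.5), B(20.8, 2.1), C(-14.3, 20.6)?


Cross products: AB x AP = -312.2, BC x BP = 425.06, CA x CP = -847.3
All same sign? no

No, outside


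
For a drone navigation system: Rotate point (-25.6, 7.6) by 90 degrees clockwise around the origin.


90° CW: (x,y) -> (y, -x)
(-25.6,7.6) -> (7.6, 25.6)

(7.6, 25.6)


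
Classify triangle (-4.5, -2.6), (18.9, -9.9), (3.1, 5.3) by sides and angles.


Side lengths squared: AB^2=600.85, BC^2=480.68, CA^2=120.17
Sorted: [120.17, 480.68, 600.85]
By sides: Scalene, By angles: Right

Scalene, Right


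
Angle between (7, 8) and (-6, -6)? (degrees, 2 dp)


u.v = -90, |u| = sqrt(113) = 10.6301, |v| = sqrt(72) = 8.4853
cos(theta) = u.v/(|u||v|) = -90/sqrt(8136) = -0.997785
theta = acos(-0.997785) = 176.19 degrees

176.19 degrees


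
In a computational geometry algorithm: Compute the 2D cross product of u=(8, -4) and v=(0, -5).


u x v = u_x*v_y - u_y*v_x = 8*(-5) - (-4)*0
= (-40) - 0 = -40

-40


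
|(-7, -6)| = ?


|u| = sqrt((-7)^2 + (-6)^2) = sqrt(85) = 9.2195

9.2195


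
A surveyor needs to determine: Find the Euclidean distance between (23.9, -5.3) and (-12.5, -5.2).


dx=-36.4, dy=0.1
d^2 = (-36.4)^2 + 0.1^2 = 1324.97
d = sqrt(1324.97) = 36.4001

36.4001


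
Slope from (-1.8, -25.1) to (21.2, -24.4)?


slope = (y2-y1)/(x2-x1) = ((-24.4)-(-25.1))/(21.2-(-1.8)) = 0.7/23 = 0.0304

0.0304


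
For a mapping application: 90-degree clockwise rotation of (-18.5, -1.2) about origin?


90° CW: (x,y) -> (y, -x)
(-18.5,-1.2) -> (-1.2, 18.5)

(-1.2, 18.5)


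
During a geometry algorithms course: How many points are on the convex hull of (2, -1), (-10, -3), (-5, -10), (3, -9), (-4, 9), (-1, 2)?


Convex hull vertices (CCW): (-10, -3), (-5, -10), (3, -9), (2, -1), (-4, 9)
Count = 5

5


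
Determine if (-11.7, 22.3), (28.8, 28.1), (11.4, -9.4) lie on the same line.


Cross product: (28.8-(-11.7))*((-9.4)-22.3) - (28.1-22.3)*(11.4-(-11.7))
= -1417.83

No, not collinear


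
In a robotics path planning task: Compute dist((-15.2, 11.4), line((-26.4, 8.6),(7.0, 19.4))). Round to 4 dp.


|cross product| = 27.44
|line direction| = sqrt(1232.2) = 35.1027
Distance = 27.44/sqrt(1232.2) = 0.7817

0.7817


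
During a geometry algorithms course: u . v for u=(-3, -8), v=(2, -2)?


u . v = u_x*v_x + u_y*v_y = (-3)*2 + (-8)*(-2)
= (-6) + 16 = 10

10


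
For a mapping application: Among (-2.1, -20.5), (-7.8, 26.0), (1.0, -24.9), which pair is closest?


d(P0,P1) = 46.8481, d(P0,P2) = 5.3824, d(P1,P2) = 51.6551
Closest: P0 and P2

Closest pair: (-2.1, -20.5) and (1.0, -24.9), distance = 5.3824


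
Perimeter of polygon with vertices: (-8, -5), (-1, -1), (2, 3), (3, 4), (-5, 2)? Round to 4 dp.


Sides: (-8, -5)->(-1, -1): sqrt(65) = 8.062258, (-1, -1)->(2, 3): sqrt(25) = 5, (2, 3)->(3, 4): sqrt(2) = 1.414214, (3, 4)->(-5, 2): sqrt(68) = 8.246211, (-5, 2)->(-8, -5): sqrt(58) = 7.615773
Sum = 30.338456
Perimeter = 30.3385

30.3385


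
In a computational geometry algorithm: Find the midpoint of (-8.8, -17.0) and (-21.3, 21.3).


M = (((-8.8)+(-21.3))/2, ((-17)+21.3)/2)
= (-15.05, 2.15)

(-15.05, 2.15)


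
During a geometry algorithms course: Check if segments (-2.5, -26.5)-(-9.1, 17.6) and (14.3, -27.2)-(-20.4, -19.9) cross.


Cross products: d1=98.35, d2=-1383.74, d3=-736.26, d4=745.83
d1*d2 < 0 and d3*d4 < 0? yes

Yes, they intersect


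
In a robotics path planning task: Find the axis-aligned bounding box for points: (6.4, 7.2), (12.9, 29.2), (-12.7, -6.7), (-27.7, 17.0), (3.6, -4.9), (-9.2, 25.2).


x range: [-27.7, 12.9]
y range: [-6.7, 29.2]
Bounding box: (-27.7,-6.7) to (12.9,29.2)

(-27.7,-6.7) to (12.9,29.2)


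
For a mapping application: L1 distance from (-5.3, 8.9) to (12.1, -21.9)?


|(-5.3)-12.1| + |8.9-(-21.9)| = 17.4 + 30.8 = 48.2

48.2


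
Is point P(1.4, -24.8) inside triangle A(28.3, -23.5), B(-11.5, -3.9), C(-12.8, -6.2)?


Cross products: AB x AP = 578.98, BC x BP = 56.84, CA x CP = -518.8
All same sign? no

No, outside


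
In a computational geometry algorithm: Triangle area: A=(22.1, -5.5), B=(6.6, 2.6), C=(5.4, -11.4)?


Area = |x_A(y_B-y_C) + x_B(y_C-y_A) + x_C(y_A-y_B)|/2
= |309.4 + (-38.94) + (-43.74)|/2
= 226.72/2 = 113.36

113.36


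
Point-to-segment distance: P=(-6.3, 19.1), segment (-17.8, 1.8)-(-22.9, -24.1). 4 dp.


Project P onto AB: t = 0 (clamped to [0,1])
Closest point on segment: (-17.8, 1.8)
Distance: 20.7735

20.7735


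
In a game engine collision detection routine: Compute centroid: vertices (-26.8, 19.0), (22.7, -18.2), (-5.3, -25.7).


Centroid = ((x_A+x_B+x_C)/3, (y_A+y_B+y_C)/3)
= (((-26.8)+22.7+(-5.3))/3, (19+(-18.2)+(-25.7))/3)
= (-3.1333, -8.3)

(-3.1333, -8.3)


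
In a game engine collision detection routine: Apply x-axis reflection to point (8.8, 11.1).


Reflection over x-axis: (x,y) -> (x,-y)
(8.8, 11.1) -> (8.8, -11.1)

(8.8, -11.1)


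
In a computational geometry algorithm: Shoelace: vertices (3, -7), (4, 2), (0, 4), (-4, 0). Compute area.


Shoelace sum: (3*2 - 4*(-7)) + (4*4 - 0*2) + (0*0 - (-4)*4) + ((-4)*(-7) - 3*0)
= 94
Area = |94|/2 = 47

47


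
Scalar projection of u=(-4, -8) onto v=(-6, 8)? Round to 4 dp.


u.v = -40, |v| = sqrt(100) = 10
Scalar projection = u.v / |v| = -40 / sqrt(100) = -4

-4


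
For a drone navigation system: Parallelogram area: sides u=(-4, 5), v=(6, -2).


|u x v| = |(-4)*(-2) - 5*6|
= |8 - 30| = 22

22


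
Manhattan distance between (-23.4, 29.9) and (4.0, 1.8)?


|(-23.4)-4| + |29.9-1.8| = 27.4 + 28.1 = 55.5

55.5


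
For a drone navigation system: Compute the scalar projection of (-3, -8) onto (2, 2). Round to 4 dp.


u.v = -22, |v| = sqrt(8) = 2.8284
Scalar projection = u.v / |v| = -22 / sqrt(8) = -7.7782

-7.7782


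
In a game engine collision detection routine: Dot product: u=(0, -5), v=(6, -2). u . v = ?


u . v = u_x*v_x + u_y*v_y = 0*6 + (-5)*(-2)
= 0 + 10 = 10

10


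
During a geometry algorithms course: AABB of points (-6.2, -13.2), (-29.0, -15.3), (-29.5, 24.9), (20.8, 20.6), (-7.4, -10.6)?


x range: [-29.5, 20.8]
y range: [-15.3, 24.9]
Bounding box: (-29.5,-15.3) to (20.8,24.9)

(-29.5,-15.3) to (20.8,24.9)


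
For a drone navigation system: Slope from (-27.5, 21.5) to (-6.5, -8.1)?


slope = (y2-y1)/(x2-x1) = ((-8.1)-21.5)/((-6.5)-(-27.5)) = (-29.6)/21 = -1.4095

-1.4095


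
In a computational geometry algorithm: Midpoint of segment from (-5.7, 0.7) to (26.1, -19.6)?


M = (((-5.7)+26.1)/2, (0.7+(-19.6))/2)
= (10.2, -9.45)

(10.2, -9.45)
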